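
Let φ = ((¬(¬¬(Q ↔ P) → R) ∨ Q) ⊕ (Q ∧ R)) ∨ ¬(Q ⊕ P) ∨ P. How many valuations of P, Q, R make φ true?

P | Q | R | φ
- | - | - | -
0 | 0 | 0 | 1
0 | 0 | 1 | 1
0 | 1 | 0 | 1
0 | 1 | 1 | 0
1 | 0 | 0 | 1
1 | 0 | 1 | 1
1 | 1 | 0 | 1
1 | 1 | 1 | 1
The formula is true on 7 of the 8 rows.

7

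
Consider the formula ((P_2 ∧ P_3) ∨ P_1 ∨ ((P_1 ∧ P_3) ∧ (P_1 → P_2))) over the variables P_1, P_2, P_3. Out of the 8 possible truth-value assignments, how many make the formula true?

P_1  P_2  P_3  |  (P_2 ∧ P_3)  (P_1 ∧ P_3)  (P_1 → P_2)  ((P_1 ∧ P_3) ∧ (P_1 → P_2))  φ
 F    F    F   |       F            F            T                    F               F
 F    F    T   |       F            F            T                    F               F
 F    T    F   |       F            F            T                    F               F
 F    T    T   |       T            F            T                    F               T
 T    F    F   |       F            F            F                    F               T
 T    F    T   |       F            T            F                    F               T
 T    T    F   |       F            F            T                    F               T
 T    T    T   |       T            T            T                    T               T
The formula is true on 5 of the 8 rows.

5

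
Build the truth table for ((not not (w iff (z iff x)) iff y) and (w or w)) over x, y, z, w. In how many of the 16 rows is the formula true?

4

x  y  z  w  |  (z iff x)  (w iff (z iff x))  not (w iff (z iff x))  not not (w iff (z iff x))  (w or w)  φ
T  T  T  T  |      T              T                    F                        T                 T      T
T  T  T  F  |      T              F                    T                        F                 F      F
T  T  F  T  |      F              F                    T                        F                 T      F
T  T  F  F  |      F              T                    F                        T                 F      F
T  F  T  T  |      T              T                    F                        T                 T      F
T  F  T  F  |      T              F                    T                        F                 F      F
T  F  F  T  |      F              F                    T                        F                 T      T
T  F  F  F  |      F              T                    F                        T                 F      F
F  T  T  T  |      F              F                    T                        F                 T      F
F  T  T  F  |      F              T                    F                        T                 F      F
F  T  F  T  |      T              T                    F                        T                 T      T
F  T  F  F  |      T              F                    T                        F                 F      F
F  F  T  T  |      F              F                    T                        F                 T      T
F  F  T  F  |      F              T                    F                        T                 F      F
F  F  F  T  |      T              T                    F                        T                 T      F
F  F  F  F  |      T              F                    T                        F                 F      F
The formula is true on 4 of the 16 rows.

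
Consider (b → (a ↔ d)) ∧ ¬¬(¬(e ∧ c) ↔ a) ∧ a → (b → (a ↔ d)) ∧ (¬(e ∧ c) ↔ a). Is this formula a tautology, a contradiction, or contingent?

tautology

a | b | c | d | e || φ
1 | 1 | 1 | 1 | 1 || 1
1 | 1 | 1 | 1 | 0 || 1
1 | 1 | 1 | 0 | 1 || 1
1 | 1 | 1 | 0 | 0 || 1
1 | 1 | 0 | 1 | 1 || 1
1 | 1 | 0 | 1 | 0 || 1
1 | 1 | 0 | 0 | 1 || 1
1 | 1 | 0 | 0 | 0 || 1
1 | 0 | 1 | 1 | 1 || 1
1 | 0 | 1 | 1 | 0 || 1
1 | 0 | 1 | 0 | 1 || 1
1 | 0 | 1 | 0 | 0 || 1
1 | 0 | 0 | 1 | 1 || 1
1 | 0 | 0 | 1 | 0 || 1
1 | 0 | 0 | 0 | 1 || 1
1 | 0 | 0 | 0 | 0 || 1
0 | 1 | 1 | 1 | 1 || 1
0 | 1 | 1 | 1 | 0 || 1
0 | 1 | 1 | 0 | 1 || 1
0 | 1 | 1 | 0 | 0 || 1
0 | 1 | 0 | 1 | 1 || 1
0 | 1 | 0 | 1 | 0 || 1
0 | 1 | 0 | 0 | 1 || 1
0 | 1 | 0 | 0 | 0 || 1
0 | 0 | 1 | 1 | 1 || 1
0 | 0 | 1 | 1 | 0 || 1
0 | 0 | 1 | 0 | 1 || 1
0 | 0 | 1 | 0 | 0 || 1
0 | 0 | 0 | 1 | 1 || 1
0 | 0 | 0 | 1 | 0 || 1
0 | 0 | 0 | 0 | 1 || 1
0 | 0 | 0 | 0 | 0 || 1
Every row is 1, so the formula is a tautology.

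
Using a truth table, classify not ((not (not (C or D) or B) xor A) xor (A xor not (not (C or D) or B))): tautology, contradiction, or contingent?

tautology

A | B | C | D | φ
- | - | - | - | -
1 | 1 | 1 | 1 | 1
1 | 1 | 1 | 0 | 1
1 | 1 | 0 | 1 | 1
1 | 1 | 0 | 0 | 1
1 | 0 | 1 | 1 | 1
1 | 0 | 1 | 0 | 1
1 | 0 | 0 | 1 | 1
1 | 0 | 0 | 0 | 1
0 | 1 | 1 | 1 | 1
0 | 1 | 1 | 0 | 1
0 | 1 | 0 | 1 | 1
0 | 1 | 0 | 0 | 1
0 | 0 | 1 | 1 | 1
0 | 0 | 1 | 0 | 1
0 | 0 | 0 | 1 | 1
0 | 0 | 0 | 0 | 1
Every row is 1, so the formula is a tautology.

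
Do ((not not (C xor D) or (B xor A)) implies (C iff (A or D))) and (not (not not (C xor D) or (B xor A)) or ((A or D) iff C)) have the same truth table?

A | B | C | D | φ | ψ
- | - | - | - | - | -
F | F | F | F | T | T
F | F | F | T | F | F
F | F | T | F | F | F
F | F | T | T | T | T
F | T | F | F | T | T
F | T | F | T | F | F
F | T | T | F | F | F
F | T | T | T | T | T
T | F | F | F | F | F
T | F | F | T | F | F
T | F | T | F | T | T
T | F | T | T | T | T
T | T | F | F | T | T
T | T | F | T | F | F
T | T | T | F | T | T
T | T | T | T | T | T
The columns for φ and ψ agree on every row, so they are logically equivalent.

equivalent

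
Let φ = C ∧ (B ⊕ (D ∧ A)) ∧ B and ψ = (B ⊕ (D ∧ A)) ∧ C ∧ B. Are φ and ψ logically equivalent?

equivalent

A | B | C | D || φ | ψ
T | T | T | T || F | F
T | T | T | F || T | T
T | T | F | T || F | F
T | T | F | F || F | F
T | F | T | T || F | F
T | F | T | F || F | F
T | F | F | T || F | F
T | F | F | F || F | F
F | T | T | T || T | T
F | T | T | F || T | T
F | T | F | T || F | F
F | T | F | F || F | F
F | F | T | T || F | F
F | F | T | F || F | F
F | F | F | T || F | F
F | F | F | F || F | F
The columns for φ and ψ agree on every row, so they are logically equivalent.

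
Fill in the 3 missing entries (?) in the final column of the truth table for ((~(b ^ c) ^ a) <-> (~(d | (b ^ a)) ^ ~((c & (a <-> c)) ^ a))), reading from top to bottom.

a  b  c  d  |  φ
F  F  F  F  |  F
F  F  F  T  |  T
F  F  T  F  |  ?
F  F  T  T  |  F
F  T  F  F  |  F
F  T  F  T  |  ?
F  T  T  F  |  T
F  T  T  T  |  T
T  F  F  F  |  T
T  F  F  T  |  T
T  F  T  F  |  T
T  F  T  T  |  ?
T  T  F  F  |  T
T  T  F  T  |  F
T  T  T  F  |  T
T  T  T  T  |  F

Row a=F, b=F, c=T, d=F: (~(b ^ c) ^ a) = F, (~(d | (b ^ a)) ^ ~((c & (a <-> c)) ^ a)) = F, so the formula = T.
Row a=F, b=T, c=F, d=T: (~(b ^ c) ^ a) = F, (~(d | (b ^ a)) ^ ~((c & (a <-> c)) ^ a)) = T, so the formula = F.
Row a=T, b=F, c=T, d=T: (~(b ^ c) ^ a) = T, (~(d | (b ^ a)) ^ ~((c & (a <-> c)) ^ a)) = T, so the formula = T.

T, F, T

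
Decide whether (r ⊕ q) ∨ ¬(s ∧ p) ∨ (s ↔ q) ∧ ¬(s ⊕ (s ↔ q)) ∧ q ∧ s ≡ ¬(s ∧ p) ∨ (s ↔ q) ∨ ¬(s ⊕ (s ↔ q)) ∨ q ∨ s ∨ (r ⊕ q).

p | q | r | s | φ | ψ
- | - | - | - | - | -
T | T | T | T | T | T
T | T | T | F | T | T
T | T | F | T | T | T
T | T | F | F | T | T
T | F | T | T | T | T
T | F | T | F | T | T
T | F | F | T | F | T
T | F | F | F | T | T
F | T | T | T | T | T
F | T | T | F | T | T
F | T | F | T | T | T
F | T | F | F | T | T
F | F | T | T | T | T
F | F | T | F | T | T
F | F | F | T | T | T
F | F | F | F | T | T
The columns differ at p=T, q=F, r=F, s=T (φ=F, ψ=T), so they are not equivalent.

not equivalent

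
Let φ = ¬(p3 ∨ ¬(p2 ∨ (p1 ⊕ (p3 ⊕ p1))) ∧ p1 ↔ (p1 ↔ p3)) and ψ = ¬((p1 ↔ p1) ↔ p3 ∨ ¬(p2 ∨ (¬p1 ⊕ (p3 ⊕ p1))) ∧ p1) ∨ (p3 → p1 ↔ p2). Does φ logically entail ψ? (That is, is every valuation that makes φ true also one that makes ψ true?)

p1 | p2 | p3 || φ | ψ
0  | 0  | 0  || 1 | 1
0  | 0  | 1  || 1 | 1
0  | 1  | 0  || 1 | 1
0  | 1  | 1  || 1 | 0
1  | 0  | 0  || 1 | 1
1  | 0  | 1  || 0 | 0
1  | 1  | 0  || 0 | 1
1  | 1  | 1  || 0 | 1
At p1=0, p2=1, p3=1 we have φ true but ψ false, so φ does not entail ψ.

no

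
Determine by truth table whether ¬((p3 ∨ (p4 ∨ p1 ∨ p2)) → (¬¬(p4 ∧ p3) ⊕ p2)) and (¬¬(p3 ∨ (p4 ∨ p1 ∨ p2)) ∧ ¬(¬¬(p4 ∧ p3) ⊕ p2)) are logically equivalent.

equivalent

  p1     p2     p3     p4   |    φ      ψ  
 True   True   True   True  |   True   True
 True   True   True  False  |  False  False
 True   True  False   True  |  False  False
 True   True  False  False  |  False  False
 True  False   True   True  |  False  False
 True  False   True  False  |   True   True
 True  False  False   True  |   True   True
 True  False  False  False  |   True   True
False   True   True   True  |   True   True
False   True   True  False  |  False  False
False   True  False   True  |  False  False
False   True  False  False  |  False  False
False  False   True   True  |  False  False
False  False   True  False  |   True   True
False  False  False   True  |   True   True
False  False  False  False  |  False  False
The columns for φ and ψ agree on every row, so they are logically equivalent.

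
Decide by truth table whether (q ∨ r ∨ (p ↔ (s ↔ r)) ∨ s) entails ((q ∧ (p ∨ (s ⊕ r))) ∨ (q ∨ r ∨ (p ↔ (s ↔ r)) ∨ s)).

  p      q      r      s    |    φ      ψ  
False  False  False  False  |  False  False
False  False  False   True  |   True   True
False  False   True  False  |   True   True
False  False   True   True  |   True   True
False   True  False  False  |   True   True
False   True  False   True  |   True   True
False   True   True  False  |   True   True
False   True   True   True  |   True   True
 True  False  False  False  |   True   True
 True  False  False   True  |   True   True
 True  False   True  False  |   True   True
 True  False   True   True  |   True   True
 True   True  False  False  |   True   True
 True   True  False   True  |   True   True
 True   True   True  False  |   True   True
 True   True   True   True  |   True   True
In every row where φ is true, ψ is also true, so φ ⊨ ψ.

yes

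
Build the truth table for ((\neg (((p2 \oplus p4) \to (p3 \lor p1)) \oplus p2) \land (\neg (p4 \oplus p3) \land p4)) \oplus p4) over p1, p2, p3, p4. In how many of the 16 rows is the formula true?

6

p1 | p2 | p3 | p4 | (p2 \oplus p4) | (p3 \lor p1) | (p4 \oplus p3) | \neg (p4 \oplus p3) | φ
-- | -- | -- | -- | -------------- | ------------ | -------------- | ------------------- | -
T  | T  | T  | T  |       F        |      T       |       F        |          T          | F
T  | T  | T  | F  |       T        |      T       |       T        |          F          | F
T  | T  | F  | T  |       F        |      T       |       T        |          F          | T
T  | T  | F  | F  |       T        |      T       |       F        |          T          | F
T  | F  | T  | T  |       T        |      T       |       F        |          T          | T
T  | F  | T  | F  |       F        |      T       |       T        |          F          | F
T  | F  | F  | T  |       T        |      T       |       T        |          F          | T
T  | F  | F  | F  |       F        |      T       |       F        |          T          | F
F  | T  | T  | T  |       F        |      T       |       F        |          T          | F
F  | T  | T  | F  |       T        |      T       |       T        |          F          | F
F  | T  | F  | T  |       F        |      F       |       T        |          F          | T
F  | T  | F  | F  |       T        |      F       |       F        |          T          | F
F  | F  | T  | T  |       T        |      T       |       F        |          T          | T
F  | F  | T  | F  |       F        |      T       |       T        |          F          | F
F  | F  | F  | T  |       T        |      F       |       T        |          F          | T
F  | F  | F  | F  |       F        |      F       |       F        |          T          | F
The formula is true on 6 of the 16 rows.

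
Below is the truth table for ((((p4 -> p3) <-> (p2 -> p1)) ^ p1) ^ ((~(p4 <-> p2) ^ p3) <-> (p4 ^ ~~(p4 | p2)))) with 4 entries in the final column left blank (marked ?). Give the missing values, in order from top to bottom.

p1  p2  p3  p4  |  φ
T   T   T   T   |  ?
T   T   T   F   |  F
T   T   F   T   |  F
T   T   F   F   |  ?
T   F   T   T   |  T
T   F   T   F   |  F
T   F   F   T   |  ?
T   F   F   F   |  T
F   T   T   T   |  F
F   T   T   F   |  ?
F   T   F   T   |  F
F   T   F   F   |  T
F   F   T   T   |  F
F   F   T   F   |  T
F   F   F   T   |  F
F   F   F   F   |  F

Row p1=T, p2=T, p3=T, p4=T: (((p4 -> p3) <-> (p2 -> p1)) ^ p1) = F, ((~(p4 <-> p2) ^ p3) <-> (p4 ^ ~~(p4 | p2))) = F, so the formula = F.
Row p1=T, p2=T, p3=F, p4=F: (((p4 -> p3) <-> (p2 -> p1)) ^ p1) = F, ((~(p4 <-> p2) ^ p3) <-> (p4 ^ ~~(p4 | p2))) = T, so the formula = T.
Row p1=T, p2=F, p3=F, p4=T: (((p4 -> p3) <-> (p2 -> p1)) ^ p1) = T, ((~(p4 <-> p2) ^ p3) <-> (p4 ^ ~~(p4 | p2))) = F, so the formula = T.
Row p1=F, p2=T, p3=T, p4=F: (((p4 -> p3) <-> (p2 -> p1)) ^ p1) = F, ((~(p4 <-> p2) ^ p3) <-> (p4 ^ ~~(p4 | p2))) = F, so the formula = F.

F, T, T, F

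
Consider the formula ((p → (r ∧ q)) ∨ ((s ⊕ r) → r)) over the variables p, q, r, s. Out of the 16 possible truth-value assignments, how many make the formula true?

p | q | r | s || (r ∧ q) | (p → (r ∧ q)) | (s ⊕ r) | ((s ⊕ r) → r) | φ
F | F | F | F ||    F    |       T       |    F    |       T       | T
F | F | F | T ||    F    |       T       |    T    |       F       | T
F | F | T | F ||    F    |       T       |    T    |       T       | T
F | F | T | T ||    F    |       T       |    F    |       T       | T
F | T | F | F ||    F    |       T       |    F    |       T       | T
F | T | F | T ||    F    |       T       |    T    |       F       | T
F | T | T | F ||    T    |       T       |    T    |       T       | T
F | T | T | T ||    T    |       T       |    F    |       T       | T
T | F | F | F ||    F    |       F       |    F    |       T       | T
T | F | F | T ||    F    |       F       |    T    |       F       | F
T | F | T | F ||    F    |       F       |    T    |       T       | T
T | F | T | T ||    F    |       F       |    F    |       T       | T
T | T | F | F ||    F    |       F       |    F    |       T       | T
T | T | F | T ||    F    |       F       |    T    |       F       | F
T | T | T | F ||    T    |       T       |    T    |       T       | T
T | T | T | T ||    T    |       T       |    F    |       T       | T
The formula is true on 14 of the 16 rows.

14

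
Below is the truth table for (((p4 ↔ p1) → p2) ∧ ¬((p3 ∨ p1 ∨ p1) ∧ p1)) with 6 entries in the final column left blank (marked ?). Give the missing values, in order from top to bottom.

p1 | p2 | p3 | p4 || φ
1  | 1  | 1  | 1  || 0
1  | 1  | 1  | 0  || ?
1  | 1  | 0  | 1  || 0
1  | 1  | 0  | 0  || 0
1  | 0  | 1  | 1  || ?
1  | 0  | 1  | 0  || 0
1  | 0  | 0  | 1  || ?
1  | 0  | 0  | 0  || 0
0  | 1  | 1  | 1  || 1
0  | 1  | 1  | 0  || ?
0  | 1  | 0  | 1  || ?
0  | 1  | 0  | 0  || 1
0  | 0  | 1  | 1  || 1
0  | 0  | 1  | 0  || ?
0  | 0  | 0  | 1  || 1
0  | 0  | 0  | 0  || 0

0, 0, 0, 1, 1, 0

Row p1=1, p2=1, p3=1, p4=0: ((p4 ↔ p1) → p2) = 1, ¬((p3 ∨ p1 ∨ p1) ∧ p1) = 0, so the formula = 0.
Row p1=1, p2=0, p3=1, p4=1: ((p4 ↔ p1) → p2) = 0, ¬((p3 ∨ p1 ∨ p1) ∧ p1) = 0, so the formula = 0.
Row p1=1, p2=0, p3=0, p4=1: ((p4 ↔ p1) → p2) = 0, ¬((p3 ∨ p1 ∨ p1) ∧ p1) = 0, so the formula = 0.
Row p1=0, p2=1, p3=1, p4=0: ((p4 ↔ p1) → p2) = 1, ¬((p3 ∨ p1 ∨ p1) ∧ p1) = 1, so the formula = 1.
Row p1=0, p2=1, p3=0, p4=1: ((p4 ↔ p1) → p2) = 1, ¬((p3 ∨ p1 ∨ p1) ∧ p1) = 1, so the formula = 1.
Row p1=0, p2=0, p3=1, p4=0: ((p4 ↔ p1) → p2) = 0, ¬((p3 ∨ p1 ∨ p1) ∧ p1) = 1, so the formula = 0.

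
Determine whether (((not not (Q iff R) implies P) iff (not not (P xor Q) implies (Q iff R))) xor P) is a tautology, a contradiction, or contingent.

contingent

P | Q | R | φ
- | - | - | -
T | T | T | F
T | T | F | F
T | F | T | T
T | F | F | F
F | T | T | F
F | T | F | F
F | F | T | T
F | F | F | F
2 of 8 rows are T, so the formula is contingent.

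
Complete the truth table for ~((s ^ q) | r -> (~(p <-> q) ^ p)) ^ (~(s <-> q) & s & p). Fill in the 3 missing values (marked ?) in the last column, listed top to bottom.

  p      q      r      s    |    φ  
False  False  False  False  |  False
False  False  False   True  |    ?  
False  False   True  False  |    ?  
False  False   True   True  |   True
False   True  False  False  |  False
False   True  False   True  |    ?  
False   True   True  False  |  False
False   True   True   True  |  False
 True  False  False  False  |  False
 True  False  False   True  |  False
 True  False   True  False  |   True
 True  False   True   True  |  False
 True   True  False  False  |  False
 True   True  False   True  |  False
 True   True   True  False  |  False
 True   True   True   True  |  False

Row p=False, q=False, r=False, s=True: ~((s ^ q) | r -> (~(p <-> q) ^ p)) = True, (~(s <-> q) & s & p) = False, so the formula = True.
Row p=False, q=False, r=True, s=False: ~((s ^ q) | r -> (~(p <-> q) ^ p)) = True, (~(s <-> q) & s & p) = False, so the formula = True.
Row p=False, q=True, r=False, s=True: ~((s ^ q) | r -> (~(p <-> q) ^ p)) = False, (~(s <-> q) & s & p) = False, so the formula = False.

True, True, False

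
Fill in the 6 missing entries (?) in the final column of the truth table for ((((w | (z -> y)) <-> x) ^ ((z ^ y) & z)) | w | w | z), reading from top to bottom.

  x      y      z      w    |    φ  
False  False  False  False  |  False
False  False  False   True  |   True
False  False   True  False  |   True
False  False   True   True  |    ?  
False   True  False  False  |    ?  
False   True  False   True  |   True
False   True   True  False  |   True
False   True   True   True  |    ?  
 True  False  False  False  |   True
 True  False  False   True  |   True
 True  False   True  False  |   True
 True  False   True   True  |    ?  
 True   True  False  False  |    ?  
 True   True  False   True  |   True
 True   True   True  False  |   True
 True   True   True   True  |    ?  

Row x=False, y=False, z=True, w=True: (((w | (z -> y)) <-> x) ^ ((z ^ y) & z)) = True, so the formula = True.
Row x=False, y=True, z=False, w=False: (((w | (z -> y)) <-> x) ^ ((z ^ y) & z)) = False, so the formula = False.
Row x=False, y=True, z=True, w=True: (((w | (z -> y)) <-> x) ^ ((z ^ y) & z)) = False, so the formula = True.
Row x=True, y=False, z=True, w=True: (((w | (z -> y)) <-> x) ^ ((z ^ y) & z)) = False, so the formula = True.
Row x=True, y=True, z=False, w=False: (((w | (z -> y)) <-> x) ^ ((z ^ y) & z)) = True, so the formula = True.
Row x=True, y=True, z=True, w=True: (((w | (z -> y)) <-> x) ^ ((z ^ y) & z)) = True, so the formula = True.

True, False, True, True, True, True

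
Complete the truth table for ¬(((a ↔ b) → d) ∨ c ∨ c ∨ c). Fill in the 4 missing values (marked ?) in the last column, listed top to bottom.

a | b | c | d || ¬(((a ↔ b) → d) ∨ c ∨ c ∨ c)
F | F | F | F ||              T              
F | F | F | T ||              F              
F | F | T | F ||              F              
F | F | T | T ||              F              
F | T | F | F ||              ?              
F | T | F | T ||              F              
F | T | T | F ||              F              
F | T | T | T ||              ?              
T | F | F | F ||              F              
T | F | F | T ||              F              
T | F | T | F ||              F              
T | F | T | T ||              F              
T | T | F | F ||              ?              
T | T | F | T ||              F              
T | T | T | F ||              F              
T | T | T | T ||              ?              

F, F, T, F

Row a=F, b=T, c=F, d=F: ((a ↔ b) → d) = T, (((a ↔ b) → d) ∨ c ∨ c ∨ c) = T, so ¬(((a ↔ b) → d) ∨ c ∨ c ∨ c) = F.
Row a=F, b=T, c=T, d=T: ((a ↔ b) → d) = T, (((a ↔ b) → d) ∨ c ∨ c ∨ c) = T, so ¬(((a ↔ b) → d) ∨ c ∨ c ∨ c) = F.
Row a=T, b=T, c=F, d=F: ((a ↔ b) → d) = F, (((a ↔ b) → d) ∨ c ∨ c ∨ c) = F, so ¬(((a ↔ b) → d) ∨ c ∨ c ∨ c) = T.
Row a=T, b=T, c=T, d=T: ((a ↔ b) → d) = T, (((a ↔ b) → d) ∨ c ∨ c ∨ c) = T, so ¬(((a ↔ b) → d) ∨ c ∨ c ∨ c) = F.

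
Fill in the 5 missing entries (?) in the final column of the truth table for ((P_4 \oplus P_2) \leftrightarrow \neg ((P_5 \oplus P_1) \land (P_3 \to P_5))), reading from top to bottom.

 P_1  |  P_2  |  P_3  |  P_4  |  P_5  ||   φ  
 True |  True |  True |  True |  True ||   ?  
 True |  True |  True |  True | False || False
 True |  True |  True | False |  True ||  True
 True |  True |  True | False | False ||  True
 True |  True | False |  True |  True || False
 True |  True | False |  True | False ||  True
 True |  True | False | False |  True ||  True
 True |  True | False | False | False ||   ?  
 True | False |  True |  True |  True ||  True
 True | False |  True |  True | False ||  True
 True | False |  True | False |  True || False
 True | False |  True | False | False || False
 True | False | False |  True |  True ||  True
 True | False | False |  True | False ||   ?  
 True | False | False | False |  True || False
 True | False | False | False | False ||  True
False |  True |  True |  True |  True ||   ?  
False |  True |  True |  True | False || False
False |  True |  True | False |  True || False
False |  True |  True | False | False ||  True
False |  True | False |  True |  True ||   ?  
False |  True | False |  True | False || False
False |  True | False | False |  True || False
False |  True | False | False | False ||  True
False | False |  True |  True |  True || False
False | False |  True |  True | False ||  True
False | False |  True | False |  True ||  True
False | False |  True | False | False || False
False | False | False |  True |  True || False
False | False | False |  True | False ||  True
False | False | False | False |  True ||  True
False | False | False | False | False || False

False, False, False, True, True

Row P_1=True, P_2=True, P_3=True, P_4=True, P_5=True: (P_4 \oplus P_2) = False, \neg ((P_5 \oplus P_1) \land (P_3 \to P_5)) = True, so the formula = False.
Row P_1=True, P_2=True, P_3=False, P_4=False, P_5=False: (P_4 \oplus P_2) = True, \neg ((P_5 \oplus P_1) \land (P_3 \to P_5)) = False, so the formula = False.
Row P_1=True, P_2=False, P_3=False, P_4=True, P_5=False: (P_4 \oplus P_2) = True, \neg ((P_5 \oplus P_1) \land (P_3 \to P_5)) = False, so the formula = False.
Row P_1=False, P_2=True, P_3=True, P_4=True, P_5=True: (P_4 \oplus P_2) = False, \neg ((P_5 \oplus P_1) \land (P_3 \to P_5)) = False, so the formula = True.
Row P_1=False, P_2=True, P_3=False, P_4=True, P_5=True: (P_4 \oplus P_2) = False, \neg ((P_5 \oplus P_1) \land (P_3 \to P_5)) = False, so the formula = True.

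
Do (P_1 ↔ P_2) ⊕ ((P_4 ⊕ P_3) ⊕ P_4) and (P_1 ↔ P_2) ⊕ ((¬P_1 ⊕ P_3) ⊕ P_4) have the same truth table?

not equivalent

P_1 | P_2 | P_3 | P_4 | φ | ψ
--- | --- | --- | --- | - | -
 F  |  F  |  F  |  F  | T | F
 F  |  F  |  F  |  T  | T | T
 F  |  F  |  T  |  F  | F | T
 F  |  F  |  T  |  T  | F | F
 F  |  T  |  F  |  F  | F | T
 F  |  T  |  F  |  T  | F | F
 F  |  T  |  T  |  F  | T | F
 F  |  T  |  T  |  T  | T | T
 T  |  F  |  F  |  F  | F | F
 T  |  F  |  F  |  T  | F | T
 T  |  F  |  T  |  F  | T | T
 T  |  F  |  T  |  T  | T | F
 T  |  T  |  F  |  F  | T | T
 T  |  T  |  F  |  T  | T | F
 T  |  T  |  T  |  F  | F | F
 T  |  T  |  T  |  T  | F | T
The columns differ at P_1=F, P_2=F, P_3=F, P_4=F (φ=T, ψ=F), so they are not equivalent.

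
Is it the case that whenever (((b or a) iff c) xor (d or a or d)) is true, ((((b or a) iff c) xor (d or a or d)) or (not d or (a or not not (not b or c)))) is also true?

  a   |   b   |   c   |   d   |   φ   |   ψ  
----- | ----- | ----- | ----- | ----- | -----
 True |  True |  True |  True | False |  True
 True |  True |  True | False | False |  True
 True |  True | False |  True |  True |  True
 True |  True | False | False |  True |  True
 True | False |  True |  True | False |  True
 True | False |  True | False | False |  True
 True | False | False |  True |  True |  True
 True | False | False | False |  True |  True
False |  True |  True |  True | False |  True
False |  True |  True | False |  True |  True
False |  True | False |  True |  True |  True
False |  True | False | False | False |  True
False | False |  True |  True |  True |  True
False | False |  True | False | False |  True
False | False | False |  True | False |  True
False | False | False | False |  True |  True
In every row where φ is true, ψ is also true, so φ ⊨ ψ.

yes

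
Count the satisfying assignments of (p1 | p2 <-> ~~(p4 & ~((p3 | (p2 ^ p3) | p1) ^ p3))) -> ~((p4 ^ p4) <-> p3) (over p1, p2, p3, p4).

15

p1  p2  p3  p4     (p1 | p2)  (p2 ^ p3)  (p3 | (p2 ^ p3) | p1)  ((p3 | (p2 ^ p3) | p1) ^ p3)  (p4 ^ p4)  ((p4 ^ p4) <-> p3)  ~((p4 ^ p4) <-> p3)  φ
T   T   T   T          T          F                T                         F                    F              F                    T           T
T   T   T   F          T          F                T                         F                    F              F                    T           T
T   T   F   T          T          T                T                         T                    F              T                    F           T
T   T   F   F          T          T                T                         T                    F              T                    F           T
T   F   T   T          T          T                T                         F                    F              F                    T           T
T   F   T   F          T          T                T                         F                    F              F                    T           T
T   F   F   T          T          F                T                         T                    F              T                    F           T
T   F   F   F          T          F                T                         T                    F              T                    F           T
F   T   T   T          T          F                T                         F                    F              F                    T           T
F   T   T   F          T          F                T                         F                    F              F                    T           T
F   T   F   T          T          T                T                         T                    F              T                    F           T
F   T   F   F          T          T                T                         T                    F              T                    F           T
F   F   T   T          F          T                T                         F                    F              F                    T           T
F   F   T   F          F          T                T                         F                    F              F                    T           T
F   F   F   T          F          F                F                         F                    F              T                    F           T
F   F   F   F          F          F                F                         F                    F              T                    F           F
The formula is true on 15 of the 16 rows.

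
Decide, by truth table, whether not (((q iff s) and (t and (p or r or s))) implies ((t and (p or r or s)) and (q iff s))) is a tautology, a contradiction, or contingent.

p | q | r | s | t | φ
- | - | - | - | - | -
F | F | F | F | F | F
F | F | F | F | T | F
F | F | F | T | F | F
F | F | F | T | T | F
F | F | T | F | F | F
F | F | T | F | T | F
F | F | T | T | F | F
F | F | T | T | T | F
F | T | F | F | F | F
F | T | F | F | T | F
F | T | F | T | F | F
F | T | F | T | T | F
F | T | T | F | F | F
F | T | T | F | T | F
F | T | T | T | F | F
F | T | T | T | T | F
T | F | F | F | F | F
T | F | F | F | T | F
T | F | F | T | F | F
T | F | F | T | T | F
T | F | T | F | F | F
T | F | T | F | T | F
T | F | T | T | F | F
T | F | T | T | T | F
T | T | F | F | F | F
T | T | F | F | T | F
T | T | F | T | F | F
T | T | F | T | T | F
T | T | T | F | F | F
T | T | T | F | T | F
T | T | T | T | F | F
T | T | T | T | T | F
Every row is F, so the formula is a contradiction.

contradiction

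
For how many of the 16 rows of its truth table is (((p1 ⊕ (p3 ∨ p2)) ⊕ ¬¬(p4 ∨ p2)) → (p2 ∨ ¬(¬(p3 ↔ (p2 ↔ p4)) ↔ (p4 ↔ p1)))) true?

14

p1  p2  p3  p4  |  (p3 ∨ p2)  (p1 ⊕ (p3 ∨ p2))  (p4 ∨ p2)  ¬(p4 ∨ p2)  ¬¬(p4 ∨ p2)  (p2 ↔ p4)  (p3 ↔ (p2 ↔ p4))  ¬(p3 ↔ (p2 ↔ p4))  (p4 ↔ p1)  φ
0   0   0   0   |      0             0              0          1            0           1             0                  1              1      1
0   0   0   1   |      0             0              1          0            1           0             1                  0              0      0
0   0   1   0   |      1             1              0          1            0           1             1                  0              1      1
0   0   1   1   |      1             1              1          0            1           0             0                  1              0      1
0   1   0   0   |      1             1              1          0            1           0             1                  0              1      1
0   1   0   1   |      1             1              1          0            1           1             0                  1              0      1
0   1   1   0   |      1             1              1          0            1           0             0                  1              1      1
0   1   1   1   |      1             1              1          0            1           1             1                  0              0      1
1   0   0   0   |      0             1              0          1            0           1             0                  1              0      1
1   0   0   1   |      0             1              1          0            1           0             1                  0              1      1
1   0   1   0   |      1             0              0          1            0           1             1                  0              0      1
1   0   1   1   |      1             0              1          0            1           0             0                  1              1      0
1   1   0   0   |      1             0              1          0            1           0             1                  0              0      1
1   1   0   1   |      1             0              1          0            1           1             0                  1              1      1
1   1   1   0   |      1             0              1          0            1           0             0                  1              0      1
1   1   1   1   |      1             0              1          0            1           1             1                  0              1      1
The formula is true on 14 of the 16 rows.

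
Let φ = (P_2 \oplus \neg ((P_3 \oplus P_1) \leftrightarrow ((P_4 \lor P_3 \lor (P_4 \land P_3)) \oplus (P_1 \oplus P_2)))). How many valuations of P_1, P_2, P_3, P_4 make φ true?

4

 P_1  |  P_2  |  P_3  |  P_4  ||   φ  
 True |  True |  True |  True || False
 True |  True |  True | False || False
 True |  True | False |  True ||  True
 True |  True | False | False || False
 True | False |  True |  True || False
 True | False |  True | False || False
 True | False | False |  True ||  True
 True | False | False | False || False
False |  True |  True |  True || False
False |  True |  True | False || False
False |  True | False |  True ||  True
False |  True | False | False || False
False | False |  True |  True || False
False | False |  True | False || False
False | False | False |  True ||  True
False | False | False | False || False
The formula is true on 4 of the 16 rows.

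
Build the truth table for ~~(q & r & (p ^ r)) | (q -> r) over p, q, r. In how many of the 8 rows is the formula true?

  p      q      r       (~~(q & (r & (p ^ r))) | (q -> r))
False  False  False                    True               
False  False   True                    True               
False   True  False                   False               
False   True   True                    True               
 True  False  False                    True               
 True  False   True                    True               
 True   True  False                   False               
 True   True   True                    True               
The formula is true on 6 of the 8 rows.

6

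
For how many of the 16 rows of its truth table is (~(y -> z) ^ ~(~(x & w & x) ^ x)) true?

x | y | z | w | (y -> z) | ~(y -> z) | (x & w & x) | ~(x & w & x) | (~(x & w & x) ^ x) | ~(~(x & w & x) ^ x) | φ
- | - | - | - | -------- | --------- | ----------- | ------------ | ------------------ | ------------------- | -
T | T | T | T |    T     |     F     |      T      |      F       |         T          |          F          | F
T | T | T | F |    T     |     F     |      F      |      T       |         F          |          T          | T
T | T | F | T |    F     |     T     |      T      |      F       |         T          |          F          | T
T | T | F | F |    F     |     T     |      F      |      T       |         F          |          T          | F
T | F | T | T |    T     |     F     |      T      |      F       |         T          |          F          | F
T | F | T | F |    T     |     F     |      F      |      T       |         F          |          T          | T
T | F | F | T |    T     |     F     |      T      |      F       |         T          |          F          | F
T | F | F | F |    T     |     F     |      F      |      T       |         F          |          T          | T
F | T | T | T |    T     |     F     |      F      |      T       |         T          |          F          | F
F | T | T | F |    T     |     F     |      F      |      T       |         T          |          F          | F
F | T | F | T |    F     |     T     |      F      |      T       |         T          |          F          | T
F | T | F | F |    F     |     T     |      F      |      T       |         T          |          F          | T
F | F | T | T |    T     |     F     |      F      |      T       |         T          |          F          | F
F | F | T | F |    T     |     F     |      F      |      T       |         T          |          F          | F
F | F | F | T |    T     |     F     |      F      |      T       |         T          |          F          | F
F | F | F | F |    T     |     F     |      F      |      T       |         T          |          F          | F
The formula is true on 6 of the 16 rows.

6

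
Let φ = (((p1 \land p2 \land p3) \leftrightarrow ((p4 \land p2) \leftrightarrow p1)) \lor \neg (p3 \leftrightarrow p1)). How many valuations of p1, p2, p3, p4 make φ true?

12

p1  p2  p3  p4  |  (p1 \land p2 \land p3)  (p4 \land p2)  (p3 \leftrightarrow p1)  \neg (p3 \leftrightarrow p1)  φ
1   1   1   1   |            1                   1                   1                          0                1
1   1   1   0   |            1                   0                   1                          0                0
1   1   0   1   |            0                   1                   0                          1                1
1   1   0   0   |            0                   0                   0                          1                1
1   0   1   1   |            0                   0                   1                          0                1
1   0   1   0   |            0                   0                   1                          0                1
1   0   0   1   |            0                   0                   0                          1                1
1   0   0   0   |            0                   0                   0                          1                1
0   1   1   1   |            0                   1                   0                          1                1
0   1   1   0   |            0                   0                   0                          1                1
0   1   0   1   |            0                   1                   1                          0                1
0   1   0   0   |            0                   0                   1                          0                0
0   0   1   1   |            0                   0                   0                          1                1
0   0   1   0   |            0                   0                   0                          1                1
0   0   0   1   |            0                   0                   1                          0                0
0   0   0   0   |            0                   0                   1                          0                0
The formula is true on 12 of the 16 rows.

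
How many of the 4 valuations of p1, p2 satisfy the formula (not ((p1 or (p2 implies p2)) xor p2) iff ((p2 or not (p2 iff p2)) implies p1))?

  p1  |   p2  | (p2 implies p2) | (p1 or (p2 implies p2)) | (p2 iff p2) | not (p2 iff p2) | (p2 or not (p2 iff p2)) |   φ  
----- | ----- | --------------- | ----------------------- | ----------- | --------------- | ----------------------- | -----
 True |  True |       True      |           True          |     True    |      False      |           True          |  True
 True | False |       True      |           True          |     True    |      False      |          False          | False
False |  True |       True      |           True          |     True    |      False      |           True          | False
False | False |       True      |           True          |     True    |      False      |          False          | False
The formula is true on 1 of the 4 rows.

1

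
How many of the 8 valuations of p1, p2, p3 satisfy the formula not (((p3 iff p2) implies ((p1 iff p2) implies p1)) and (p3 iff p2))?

p1  p2  p3  |  (p3 iff p2)  (p1 iff p2)  ((p1 iff p2) implies p1)  φ
T   T   T   |       T            T                  T              F
T   T   F   |       F            T                  T              T
T   F   T   |       F            F                  T              T
T   F   F   |       T            F                  T              F
F   T   T   |       T            F                  T              F
F   T   F   |       F            F                  T              T
F   F   T   |       F            T                  F              T
F   F   F   |       T            T                  F              T
The formula is true on 5 of the 8 rows.

5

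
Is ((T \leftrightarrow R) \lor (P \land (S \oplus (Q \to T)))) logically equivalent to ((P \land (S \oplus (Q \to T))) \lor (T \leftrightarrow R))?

  P      Q      R      S      T    |    φ      ψ  
False  False  False  False  False  |   True   True
False  False  False  False   True  |  False  False
False  False  False   True  False  |   True   True
False  False  False   True   True  |  False  False
False  False   True  False  False  |  False  False
False  False   True  False   True  |   True   True
False  False   True   True  False  |  False  False
False  False   True   True   True  |   True   True
False   True  False  False  False  |   True   True
False   True  False  False   True  |  False  False
False   True  False   True  False  |   True   True
False   True  False   True   True  |  False  False
False   True   True  False  False  |  False  False
False   True   True  False   True  |   True   True
False   True   True   True  False  |  False  False
False   True   True   True   True  |   True   True
 True  False  False  False  False  |   True   True
 True  False  False  False   True  |   True   True
 True  False  False   True  False  |   True   True
 True  False  False   True   True  |  False  False
 True  False   True  False  False  |   True   True
 True  False   True  False   True  |   True   True
 True  False   True   True  False  |  False  False
 True  False   True   True   True  |   True   True
 True   True  False  False  False  |   True   True
 True   True  False  False   True  |   True   True
 True   True  False   True  False  |   True   True
 True   True  False   True   True  |  False  False
 True   True   True  False  False  |  False  False
 True   True   True  False   True  |   True   True
 True   True   True   True  False  |   True   True
 True   True   True   True   True  |   True   True
The columns for φ and ψ agree on every row, so they are logically equivalent.

equivalent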